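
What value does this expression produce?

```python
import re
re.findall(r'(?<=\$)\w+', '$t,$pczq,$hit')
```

['t', 'pczq', 'hit']

The lookaround is zero-width — it requires the adjacent text to match without consuming it, so the asserted text isn't part of the match.
Matches: at [1:2] → 't'; at [4:8] → 'pczq'; at [10:13] → 'hit'.
With no groups in the pattern, `findall` gives back each whole match — 3 here.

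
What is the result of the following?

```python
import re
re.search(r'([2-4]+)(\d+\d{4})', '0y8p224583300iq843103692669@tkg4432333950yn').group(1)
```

This matches one or more of a character in [2-4] (captured); then one or more of a digit, then exactly 4 of a digit (captured).
`search` walks the string left to right and returns the first match it finds.
The match spans [4:13] → '224583300'.
Captured: group 1 = '224', group 2 = '583300'.

'224'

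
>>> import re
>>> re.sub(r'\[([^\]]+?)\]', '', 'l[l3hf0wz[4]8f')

Matches: at [1:12] → '[l3hf0wz[4]'.
Every occurrence is swapped for ''.

'l8f'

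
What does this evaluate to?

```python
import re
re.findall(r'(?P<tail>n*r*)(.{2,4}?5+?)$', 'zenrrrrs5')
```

The pattern matches zero or more of the literal 'n', then zero or more of the literal 'r' (captured as 'tail'); then 2 to 4 of any character (lazy), then one or more of a literal '5' (lazy) (captured); then anchored at the end.
Scanning left to right: at [2:9] match 'nrrrrs5', groups = ('nrrr', 'rs5').
Multiple groups make `findall` return tuples — one 2-tuple for the one match.

[('nrrr', 'rs5')]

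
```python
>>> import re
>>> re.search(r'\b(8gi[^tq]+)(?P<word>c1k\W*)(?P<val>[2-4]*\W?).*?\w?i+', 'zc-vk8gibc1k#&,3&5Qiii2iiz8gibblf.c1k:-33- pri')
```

None

The pattern matches a word boundary (`\b`, zero-width); then the literal '8gi', then one or more of any character except [tq] (captured); then the literal 'c1k', then zero or more of a non-word character (captured as 'word'); then zero or more of a character in [2-4], then optionally a non-word character (captured as 'val'); then zero or more of any character (lazy), then optionally a word character; then one or more of a literal 'i'.
Here the pattern never matches, so the call returns None.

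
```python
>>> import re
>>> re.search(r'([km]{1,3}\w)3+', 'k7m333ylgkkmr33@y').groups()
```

This matches 1 to 3 of one of [km], then a word character (captured); then one or more of a literal '3'.
`re.search` tries every starting position until one works.
The match spans [2:6] → 'm333'.
Captured: group 1 = 'm3'.

('m3',)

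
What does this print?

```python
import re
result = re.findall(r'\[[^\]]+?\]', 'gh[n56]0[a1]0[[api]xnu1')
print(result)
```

['[n56]', '[a1]', '[[api]']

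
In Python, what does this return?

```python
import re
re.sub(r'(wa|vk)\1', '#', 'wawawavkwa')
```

`\1` has to match the exact text group 1 already captured.
Each match is replaced by '#'.

'#wavkwa'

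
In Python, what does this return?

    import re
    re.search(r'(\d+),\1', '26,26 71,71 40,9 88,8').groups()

('26',)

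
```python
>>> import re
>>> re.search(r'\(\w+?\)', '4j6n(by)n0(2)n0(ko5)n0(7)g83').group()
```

'(by)'

Unlike `match`, `search` isn't anchored — it looks for the pattern anywhere in the string.
The match spans [4:8] → '(by)'.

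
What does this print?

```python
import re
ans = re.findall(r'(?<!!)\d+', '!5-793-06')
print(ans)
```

The negative lookahead/lookbehind blocks any match where the forbidden context is present.
`findall` yields the raw match text (2 of them) because the pattern has no groups.

['793', '06']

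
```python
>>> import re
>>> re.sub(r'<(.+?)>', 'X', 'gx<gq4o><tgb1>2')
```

'gxXX2'

Because the quantifier is non-greedy, it stops expanding at the earliest point where the rest of the pattern can succeed.
`sub` substitutes 'X' at each match site.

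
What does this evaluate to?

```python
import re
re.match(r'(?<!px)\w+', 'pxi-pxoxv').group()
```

'pxi'

The negative lookahead/lookbehind blocks any match where the forbidden context is present.
`match` is anchored at position 0; if the pattern doesn't fit there, it returns None.
The match spans [0:3] → 'pxi'.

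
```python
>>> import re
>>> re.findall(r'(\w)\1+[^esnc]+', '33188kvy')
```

['3']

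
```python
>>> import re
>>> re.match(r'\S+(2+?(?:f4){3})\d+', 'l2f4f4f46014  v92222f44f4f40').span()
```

(0, 12)

`re.match` only tries the pattern at the start of the string.
The match spans [0:12] → 'l2f4f4f46014'.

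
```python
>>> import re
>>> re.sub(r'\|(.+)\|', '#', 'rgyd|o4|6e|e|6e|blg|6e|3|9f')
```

'rgyd#9f'

`sub` substitutes '#' at each match site.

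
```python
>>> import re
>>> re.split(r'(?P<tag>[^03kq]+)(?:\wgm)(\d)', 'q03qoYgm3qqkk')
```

['q03q', 'o', '3', 'qqkk']

This matches one or more of any character except [03kq] (captured as 'tag'); then a word character, then the literal 'gm' (non-capturing group); then a digit (captured).
With a capturing group present, the delimiter's captured portion is kept in the result list.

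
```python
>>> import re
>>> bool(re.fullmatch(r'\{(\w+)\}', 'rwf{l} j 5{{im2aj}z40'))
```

False

`re.fullmatch` requires the pattern to consume the entire string.
Here the pattern can't cover the whole string, so the call returns None, and `bool(None)` is False.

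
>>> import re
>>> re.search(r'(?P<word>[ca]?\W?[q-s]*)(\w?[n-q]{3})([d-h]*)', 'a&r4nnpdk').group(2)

The match spans [0:8] → 'a&r4nnpd'.
Captured: group 1 = 'a&r', group 2 = '4nnp', group 3 = 'd'.

'4nnp'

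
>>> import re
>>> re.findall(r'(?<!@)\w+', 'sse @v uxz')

['sse', 'uxz']

The negative lookaround is zero-width — it rules out positions where the adjacent text would match, without consuming anything.
Scanning left to right: at [0:3] → 'sse'; at [7:10] → 'uxz'.
Since nothing is captured, `findall` lists the 2 matched substrings directly.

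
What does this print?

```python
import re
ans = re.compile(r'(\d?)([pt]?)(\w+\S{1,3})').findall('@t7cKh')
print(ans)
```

[('', 't', '7cKh')]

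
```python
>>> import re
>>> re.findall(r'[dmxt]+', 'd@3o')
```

['d']

No capturing groups, so `findall` returns the 1 full match string.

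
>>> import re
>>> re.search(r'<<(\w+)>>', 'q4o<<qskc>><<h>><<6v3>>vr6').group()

'<<qskc>>'

The match spans [3:11] → '<<qskc>>'.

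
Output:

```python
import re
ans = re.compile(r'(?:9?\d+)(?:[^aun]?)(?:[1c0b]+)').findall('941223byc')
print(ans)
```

Pattern: optionally the literal '9', then one or more of a digit (non-capturing group); then optionally any character except [aun] (non-capturing group); then one or more of one of [1c0b] (non-capturing group).
Matches: at [0:7] → '941223b'.
With no groups in the pattern, `findall` gives back each whole match — 1 here.

['941223b']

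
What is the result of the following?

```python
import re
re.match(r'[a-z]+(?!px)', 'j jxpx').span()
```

(0, 1)

The negative lookaround is zero-width — it rules out positions where the adjacent text would match, without consuming anything.
`re.match` won't scan ahead — the pattern has to work from the very first character.
The match spans [0:1] → 'j'.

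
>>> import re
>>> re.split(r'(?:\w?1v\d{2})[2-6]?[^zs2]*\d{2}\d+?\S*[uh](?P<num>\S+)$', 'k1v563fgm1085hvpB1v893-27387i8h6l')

The pattern matches optionally a word character, then the literal '1v', then exactly 2 of a digit (non-capturing group); then optionally a character in [2-6], then zero or more of any character except [zs2], then exactly 2 of a digit; then one or more of a digit (lazy); then zero or more of a non-whitespace character, then one of [uh]; then one or more of a non-whitespace character (captured as 'num'); then anchored at the end.
Matches to split on: at [0:33] → 'k1v563fgm1085hvpB1v893-27387i8h6l'.
The group in the pattern means `split` returns the separators' captures alongside the pieces.

['', '6l', '']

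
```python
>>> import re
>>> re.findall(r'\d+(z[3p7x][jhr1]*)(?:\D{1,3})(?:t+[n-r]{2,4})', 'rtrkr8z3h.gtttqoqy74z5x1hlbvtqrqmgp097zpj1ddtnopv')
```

['z3h', 'zpj1']

One capturing group, so `findall` returns just the captured substring from each match — 2 in all.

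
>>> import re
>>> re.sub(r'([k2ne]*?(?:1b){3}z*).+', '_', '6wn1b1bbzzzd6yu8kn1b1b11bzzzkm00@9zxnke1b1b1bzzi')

'6wn1b1bbzzzd6yu8kn1b1b11bzzzkm00@9zx_'

This matches zero or more of one of [k2ne] (lazy), then the literal '1b' repeated 3 times, then zero or more of a literal 'z' (captured); then one or more of any character.
Each match is replaced by '_'.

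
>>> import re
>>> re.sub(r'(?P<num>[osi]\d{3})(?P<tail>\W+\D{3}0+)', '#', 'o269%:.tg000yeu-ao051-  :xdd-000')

'#yeu-ao051-  :xdd-000'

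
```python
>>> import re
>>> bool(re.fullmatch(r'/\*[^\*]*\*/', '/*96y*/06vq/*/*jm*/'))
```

False

For `fullmatch`, every character of the input must be accounted for by the pattern.
Here the pattern can't cover the whole string, so the call returns None, and `bool(None)` is False.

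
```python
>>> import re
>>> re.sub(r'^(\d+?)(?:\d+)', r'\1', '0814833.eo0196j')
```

'0.eo0196j'

The pattern matches anchored at the start of the string; then one or more of a digit (lazy) (captured); then one or more of a digit (non-capturing group).
Lazy quantifiers expand one character at a time until the remainder of the pattern can match.
Matches: at [0:7] → '0814833'.
`\1` in the replacement pulls in group 1's text for each match.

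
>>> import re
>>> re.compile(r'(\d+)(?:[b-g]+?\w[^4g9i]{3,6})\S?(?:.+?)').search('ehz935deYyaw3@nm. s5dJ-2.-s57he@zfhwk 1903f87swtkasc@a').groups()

('935',)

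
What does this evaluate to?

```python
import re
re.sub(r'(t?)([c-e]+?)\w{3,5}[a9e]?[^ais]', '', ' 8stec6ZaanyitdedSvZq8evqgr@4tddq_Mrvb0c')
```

' 8syi84b0c'

The pattern matches optionally a literal 't' (captured); then one or more of a character in [c-e] (lazy) (captured); then 3 to 5 of a word character, then optionally one of [a9e]; then any character except [ais].
A non-greedy quantifier consumes as few characters as it can — just enough that the remainder of the pattern still matches from where it stops; whatever follows it matches normally.
Matches: at [3:11] → 'tec6Zaan'; at [13:21] → 'tdedSvZq'; at [22:28] → 'evqgr@'; at [29:37] → 'tddq_Mrv'.
Every occurrence is swapped for ''.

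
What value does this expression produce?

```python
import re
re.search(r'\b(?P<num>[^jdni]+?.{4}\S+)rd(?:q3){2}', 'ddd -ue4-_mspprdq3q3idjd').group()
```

' -ue4-_mspprdq3q3'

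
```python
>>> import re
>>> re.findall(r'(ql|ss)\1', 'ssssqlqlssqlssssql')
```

`\1` is not a pattern — it's the concrete string captured by group 1, re-applied verbatim.
Walking the string: at [0:4] match 'ssss', group 1 = 'ss'; at [4:8] match 'qlql', group 1 = 'ql'; at [12:16] match 'ssss', group 1 = 'ss'.
Because there's exactly one group, `findall` drops the full match and keeps group 1 from each hit.

['ss', 'ql', 'ss']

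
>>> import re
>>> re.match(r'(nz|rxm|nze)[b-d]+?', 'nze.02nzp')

None

With `match`, the pattern is implicitly anchored at the beginning.
Here the string doesn't start with a match, so the call returns None.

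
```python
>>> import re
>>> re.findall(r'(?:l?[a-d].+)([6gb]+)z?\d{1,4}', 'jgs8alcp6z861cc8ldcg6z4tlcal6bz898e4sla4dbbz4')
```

This matches optionally the literal 'l', then a character in [a-d], then one or more of any character (non-capturing group); then one or more of one of [6gb] (captured); then optionally a literal 'z', then 1 to 4 of a digit.
Because there's exactly one group, `findall` drops the full match and keeps group 1 from the one hit.

['b']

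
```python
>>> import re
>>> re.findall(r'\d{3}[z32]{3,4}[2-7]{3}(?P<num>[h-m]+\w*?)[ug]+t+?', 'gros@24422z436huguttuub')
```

['h']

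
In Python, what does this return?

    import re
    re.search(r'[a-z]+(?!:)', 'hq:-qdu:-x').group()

'h'

Because the assertion is negative and zero-width, positions next to the forbidden text are skipped.
The match spans [0:1] → 'h'.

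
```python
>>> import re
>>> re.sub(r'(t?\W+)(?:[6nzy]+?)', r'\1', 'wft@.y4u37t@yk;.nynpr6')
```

'wft@.4u37t@k;.ynpr6'

Pattern: optionally a literal 't', then one or more of a non-word character (captured); then one or more of one of [6nzy] (lazy) (non-capturing group).
The `?` after the quantifier makes it lazy — it takes as little as possible before letting the rest of the pattern try.
Matches: at [2:6] → 't@.y'; at [10:13] → 't@y'; at [14:17] → ';.n'.
`\1` in the replacement pulls in group 1's text for each match.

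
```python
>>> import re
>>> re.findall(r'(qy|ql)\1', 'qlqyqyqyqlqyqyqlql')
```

`\1` has to match the exact text group 1 already captured.
Scanning left to right: at [2:6] match 'qyqy', group 1 = 'qy'; at [10:14] match 'qyqy', group 1 = 'qy'; at [14:18] match 'qlql', group 1 = 'ql'.
With a single group, `findall` returns only what that group captured — 3 items.

['qy', 'qy', 'ql']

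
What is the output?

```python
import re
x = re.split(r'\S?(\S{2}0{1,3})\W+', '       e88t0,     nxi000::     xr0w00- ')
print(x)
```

The pattern matches optionally a non-whitespace character; then exactly 2 of a non-whitespace character, then 1 to 3 of the literal '0' (captured); then one or more of a non-word character.
Matches to split on: at [8:18] → '88t0,     '; at [18:31] → 'nxi000::     '; at [32:39] → 'r0w00- '.
Because the pattern has a capturing group, `split` also inserts each captured text between the pieces.

['       e', '8t0', '', 'xi000', 'x', '0w00', '']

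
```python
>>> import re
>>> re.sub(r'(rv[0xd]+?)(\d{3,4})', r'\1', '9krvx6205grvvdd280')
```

The pattern matches the literal 'rv', then one or more of one of [0xd] (lazy) (captured); then 3 to 4 of a digit (captured).
`\1` in the replacement pulls in group 1's text for each match.

'9krvxgrvvdd280'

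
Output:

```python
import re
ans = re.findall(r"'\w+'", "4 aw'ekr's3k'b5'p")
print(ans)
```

["'ekr'", "'b5'"]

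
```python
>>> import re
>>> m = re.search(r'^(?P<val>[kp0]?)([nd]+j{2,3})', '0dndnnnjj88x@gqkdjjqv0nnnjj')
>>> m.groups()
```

('0', 'dndnnnjj')

This matches anchored at the start of the string; then optionally one of [kp0] (captured as 'val'); then one or more of one of [nd], then 2 to 3 of a literal 'j' (captured).
Unlike `match`, `search` isn't anchored — it looks for the pattern anywhere in the string.
The match spans [0:9] → '0dndnnnjj'.
Captured: group 1 = '0', group 2 = 'dndnnnjj'.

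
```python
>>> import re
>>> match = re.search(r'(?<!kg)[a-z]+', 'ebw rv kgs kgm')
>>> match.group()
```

'ebw'

A negative assertion filters positions out without eating any characters.
`search` walks the string left to right and returns the first match it finds.
The match spans [0:3] → 'ebw'.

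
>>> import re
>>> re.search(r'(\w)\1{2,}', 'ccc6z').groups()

('c',)

`\1` has to match the exact text group 1 already captured.
`search` walks the string left to right and returns the first match it finds.
The match spans [0:3] → 'ccc'.
Captured: group 1 = 'c'.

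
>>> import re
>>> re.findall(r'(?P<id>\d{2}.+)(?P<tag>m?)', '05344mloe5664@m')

[('05344mloe5664@m', '')]

The pattern matches exactly 2 of a digit, then one or more of any character (captured as 'id'); then optionally a literal 'm' (captured as 'tag').
Matches: at [0:15] match '05344mloe5664@m', groups = ('05344mloe5664@m', '').
`findall` packs the 2 group values into a tuple for every match.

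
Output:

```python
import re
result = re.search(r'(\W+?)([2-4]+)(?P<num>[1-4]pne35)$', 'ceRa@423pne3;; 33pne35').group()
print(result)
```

;; 33pne35

The match spans [12:22] → ';; 33pne35'.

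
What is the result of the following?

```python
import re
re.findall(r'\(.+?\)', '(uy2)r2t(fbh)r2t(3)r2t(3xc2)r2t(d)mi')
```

['(uy2)', '(fbh)', '(3)', '(3xc2)', '(d)']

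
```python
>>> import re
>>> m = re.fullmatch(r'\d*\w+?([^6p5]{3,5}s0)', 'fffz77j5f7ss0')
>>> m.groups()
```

('f7ss0',)

The pattern matches zero or more of a digit, then one or more of a word character (lazy); then 3 to 5 of any character except [6p5], then the literal 's0' (captured).
`re.fullmatch` requires the pattern to consume the entire string.
The match spans [0:13] → 'fffz77j5f7ss0'.
Captured: group 1 = 'f7ss0'.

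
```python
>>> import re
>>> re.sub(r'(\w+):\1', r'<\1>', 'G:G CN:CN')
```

'<G> <CN>'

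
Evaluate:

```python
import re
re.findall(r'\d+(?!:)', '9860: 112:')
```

['986', '11']

A negative assertion filters positions out without eating any characters.
Matches: at [0:3] → '986'; at [6:8] → '11'.
Since nothing is captured, `findall` lists the 2 matched substrings directly.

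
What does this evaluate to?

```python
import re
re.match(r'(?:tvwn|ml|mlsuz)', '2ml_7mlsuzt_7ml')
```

None

`re.match` won't scan ahead — the pattern has to work from the very first character.
Here the pattern fails at index 0, so the call returns None.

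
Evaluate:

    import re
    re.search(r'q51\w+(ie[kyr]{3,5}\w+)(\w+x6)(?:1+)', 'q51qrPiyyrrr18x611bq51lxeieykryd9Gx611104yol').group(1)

'ieykryd9'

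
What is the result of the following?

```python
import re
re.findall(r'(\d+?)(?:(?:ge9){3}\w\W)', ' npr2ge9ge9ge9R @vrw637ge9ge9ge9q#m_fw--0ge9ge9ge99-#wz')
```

['2', '637', '0']

Because there's exactly one group, `findall` drops the full match and keeps group 1 from each hit.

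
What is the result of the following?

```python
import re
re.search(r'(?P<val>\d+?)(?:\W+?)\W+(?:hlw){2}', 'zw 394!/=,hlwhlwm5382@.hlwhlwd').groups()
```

('394',)

The pattern matches one or more of a digit (lazy) (captured as 'val'); then one or more of a non-word character (lazy) (non-capturing group); then one or more of a non-word character, then the literal 'hlw' repeated 2 times.
`re.search` scans for the first position where the pattern succeeds.
The match spans [3:16] → '394!/=,hlwhlw'.
Captured: group 1 = '394'.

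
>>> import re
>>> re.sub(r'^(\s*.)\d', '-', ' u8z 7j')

This matches anchored at the start of the string; then zero or more of whitespace, then any character (captured); then a digit.
Matches: at [0:3] → ' u8'.
`sub` substitutes '-' at each match site.

'-z 7j'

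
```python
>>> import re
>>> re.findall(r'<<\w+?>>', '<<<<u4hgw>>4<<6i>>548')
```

['<<u4hgw>>', '<<6i>>']

Scanning left to right: at [2:11] → '<<u4hgw>>'; at [12:18] → '<<6i>>'.
With no groups in the pattern, `findall` gives back each whole match — 2 here.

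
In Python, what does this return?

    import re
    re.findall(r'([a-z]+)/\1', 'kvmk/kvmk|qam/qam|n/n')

['kvmk', 'qam', 'n']

`\1` has to match the exact text group 1 already captured.
Matches: at [0:9] match 'kvmk/kvmk', group 1 = 'kvmk'; at [10:17] match 'qam/qam', group 1 = 'qam'; at [18:21] match 'n/n', group 1 = 'n'.
With a single group, `findall` returns only what that group captured — 3 items.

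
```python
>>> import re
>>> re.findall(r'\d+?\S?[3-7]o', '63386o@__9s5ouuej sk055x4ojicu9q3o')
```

['63386o', '9s5o', '055x4o', '9q3o']

The pattern matches one or more of a digit (lazy); then optionally a non-whitespace character, then a character in [3-7], then the literal 'o'.
Scanning left to right: at [0:6] → '63386o'; at [9:13] → '9s5o'; at [20:26] → '055x4o'; at [30:34] → '9q3o'.
`findall` yields the raw match text (4 of them) because the pattern has no groups.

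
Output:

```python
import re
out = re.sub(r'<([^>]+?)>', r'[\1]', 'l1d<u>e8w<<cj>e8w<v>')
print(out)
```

l1d[u]e8w[<cj]e8w[v]

Each match is replaced using the text its own group 1 captured.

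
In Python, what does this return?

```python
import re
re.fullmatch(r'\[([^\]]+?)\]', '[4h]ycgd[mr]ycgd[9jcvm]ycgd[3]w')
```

For `fullmatch`, every character of the input must be accounted for by the pattern.
Here the string isn't matched end-to-end, so the call returns None.

None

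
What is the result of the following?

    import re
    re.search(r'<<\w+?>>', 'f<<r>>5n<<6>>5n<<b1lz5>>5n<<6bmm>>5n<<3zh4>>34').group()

Unlike `match`, `search` isn't anchored — it looks for the pattern anywhere in the string.
The match spans [1:6] → '<<r>>'.

'<<r>>'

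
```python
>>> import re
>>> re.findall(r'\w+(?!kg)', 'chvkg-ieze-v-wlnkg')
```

['chvkg', 'ieze', 'v', 'wlnkg']

A negative assertion filters positions out without eating any characters.
Walking the string: at [0:5] → 'chvkg'; at [6:10] → 'ieze'; at [11:12] → 'v'; at [13:18] → 'wlnkg'.
`findall` yields the raw match text (4 of them) because the pattern has no groups.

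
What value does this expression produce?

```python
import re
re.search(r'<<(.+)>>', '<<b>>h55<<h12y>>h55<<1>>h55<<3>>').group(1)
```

The match spans [0:32] → '<<b>>h55<<h12y>>h55<<1>>h55<<3>>'.
Captured: group 1 = 'b>>h55<<h12y>>h55<<1>>h55<<3'.

'b>>h55<<h12y>>h55<<1>>h55<<3'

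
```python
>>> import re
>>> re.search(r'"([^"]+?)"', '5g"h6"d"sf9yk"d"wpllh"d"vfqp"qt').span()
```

(2, 6)

The match spans [2:6] → '"h6"'.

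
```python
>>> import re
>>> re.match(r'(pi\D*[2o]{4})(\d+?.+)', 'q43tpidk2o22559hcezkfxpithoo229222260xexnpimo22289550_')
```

`re.match` won't scan ahead — the pattern has to work from the very first character.
Here the string doesn't start with a match, so the call returns None.

None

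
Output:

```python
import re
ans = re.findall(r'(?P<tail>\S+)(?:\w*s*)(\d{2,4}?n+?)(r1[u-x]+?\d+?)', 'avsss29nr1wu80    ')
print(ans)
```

Pattern: one or more of a non-whitespace character (captured as 'tail'); then zero or more of a word character, then zero or more of the literal 's' (non-capturing group); then 2 to 4 of a digit (lazy), then one or more of a literal 'n' (lazy) (captured); then the literal 'r1', then one or more of a character in [u-x] (lazy), then one or more of a digit (lazy) (captured).
The `?` after the quantifier makes it lazy — it takes as little as possible before letting the rest of the pattern try.
Matches: at [0:13] match 'avsss29nr1wu8', groups = ('avsss', '29n', 'r1wu8').
3 groups means the one result is a tuple of 3 captured strings — 1 here.

[('avsss', '29n', 'r1wu8')]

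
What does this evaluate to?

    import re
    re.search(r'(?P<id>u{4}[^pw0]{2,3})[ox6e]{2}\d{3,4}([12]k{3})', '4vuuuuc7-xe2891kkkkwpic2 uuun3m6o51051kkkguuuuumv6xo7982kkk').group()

'uuuuc7-xe2891kkk'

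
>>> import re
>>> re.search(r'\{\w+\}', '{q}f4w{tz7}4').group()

'{q}'

Unlike `match`, `search` isn't anchored — it looks for the pattern anywhere in the string.
The match spans [0:3] → '{q}'.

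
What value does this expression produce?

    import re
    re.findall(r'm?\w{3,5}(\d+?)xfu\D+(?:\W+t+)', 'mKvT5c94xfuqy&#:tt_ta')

Pattern: optionally a literal 'm', then 3 to 5 of a word character; then one or more of a digit (lazy) (captured); then the literal 'xfu', then one or more of a non-digit; then one or more of a non-word character, then one or more of a literal 't' (non-capturing group).
Scanning left to right: at [0:18] match 'mKvT5c94xfuqy&#:tt', group 1 = '94'.
With a single group, `findall` returns only what that group captured — 1 item.

['94']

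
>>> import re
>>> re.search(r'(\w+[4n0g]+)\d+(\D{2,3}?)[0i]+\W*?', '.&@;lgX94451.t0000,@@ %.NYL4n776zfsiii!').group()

'lgX94451.t0000'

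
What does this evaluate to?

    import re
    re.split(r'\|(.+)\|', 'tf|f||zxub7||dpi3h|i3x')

['tf', 'f||zxub7||dpi3h', 'i3x']

The group in the pattern means `split` returns the separators' captures alongside the pieces.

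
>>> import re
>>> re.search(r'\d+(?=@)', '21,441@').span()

Because the assertion is zero-width, the text it checks is not consumed and won't appear in the result.
The match spans [3:6] → '441'.

(3, 6)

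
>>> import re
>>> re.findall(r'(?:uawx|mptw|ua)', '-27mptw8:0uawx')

['mptw', 'uawx']

Alternation isn't longest-match — the leftmost alternative that fits at this position is chosen.
Walking the string: at [3:7] → 'mptw'; at [10:14] → 'uawx'.
`findall` yields the raw match text (2 of them) because the pattern has no groups.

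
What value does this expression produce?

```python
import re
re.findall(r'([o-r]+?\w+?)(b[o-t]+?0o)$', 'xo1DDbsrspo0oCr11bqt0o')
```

`findall` packs the 2 group values into a tuple for every match.

[('o1DDbsrspo0oCr11', 'bqt0o')]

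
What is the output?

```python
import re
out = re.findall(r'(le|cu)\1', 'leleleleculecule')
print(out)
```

After group 1 captures some text, `\1` only succeeds where that same text appears again.
Because there's exactly one group, `findall` drops the full match and keeps group 1 from each hit.

['le', 'le']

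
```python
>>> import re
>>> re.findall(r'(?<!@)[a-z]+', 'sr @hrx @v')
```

['sr', 'rx']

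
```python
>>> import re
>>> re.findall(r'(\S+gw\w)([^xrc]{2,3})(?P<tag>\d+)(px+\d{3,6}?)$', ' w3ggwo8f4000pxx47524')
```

Pattern: one or more of a non-whitespace character, then the literal 'gw', then a word character (captured); then 2 to 3 of any character except [xrc] (captured); then one or more of a digit (captured as 'tag'); then a literal 'p', then one or more of the literal 'x', then 3 to 6 of a digit (lazy) (captured); then anchored at the end.
Walking the string: at [1:21] match 'w3ggwo8f4000pxx47524', groups = ('w3ggwo', '8f4', '000', 'pxx47524').
4 groups means the one result is a tuple of 4 captured strings — 1 here.

[('w3ggwo', '8f4', '000', 'pxx47524')]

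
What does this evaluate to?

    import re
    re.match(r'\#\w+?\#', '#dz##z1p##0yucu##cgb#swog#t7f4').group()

`match` is anchored at position 0; if the pattern doesn't fit there, it returns None.
The match spans [0:4] → '#dz#'.

'#dz#'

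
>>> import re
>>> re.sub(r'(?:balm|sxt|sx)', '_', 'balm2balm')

Matches: at [0:4] → 'balm'; at [5:9] → 'balm'.
`sub` substitutes '_' at each match site.

'_2_'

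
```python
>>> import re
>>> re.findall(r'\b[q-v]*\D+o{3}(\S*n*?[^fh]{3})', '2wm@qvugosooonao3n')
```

['nao3n']

The pattern matches a word boundary (`\b`, zero-width); then zero or more of a character in [q-v], then one or more of a non-digit, then exactly 3 of the literal 'o'; then zero or more of a non-whitespace character, then zero or more of the literal 'n' (lazy), then exactly 3 of any character except [fh] (captured).
Scanning left to right: at [3:18] match '@qvugosooonao3n', group 1 = 'nao3n'.
One capturing group, so `findall` returns just the captured substring from the one match — 1 in all.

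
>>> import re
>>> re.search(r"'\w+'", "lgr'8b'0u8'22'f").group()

"'8b'"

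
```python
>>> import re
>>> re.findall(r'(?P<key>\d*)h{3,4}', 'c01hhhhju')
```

This matches zero or more of a digit (captured as 'key'); then 3 to 4 of a literal 'h'.
Scanning left to right: at [1:7] match '01hhhh', group 1 = '01'.
Because there's exactly one group, `findall` drops the full match and keeps group 1 from the one hit.

['01']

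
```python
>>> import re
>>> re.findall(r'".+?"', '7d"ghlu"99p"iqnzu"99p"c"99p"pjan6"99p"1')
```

['"ghlu"', '"iqnzu"', '"c"', '"pjan6"']

A `+?`/`*?`/`{m,n}?` starts at its minimum and grows only as far as needed for what follows to match.
No capturing groups, so `findall` returns the 4 full match strings.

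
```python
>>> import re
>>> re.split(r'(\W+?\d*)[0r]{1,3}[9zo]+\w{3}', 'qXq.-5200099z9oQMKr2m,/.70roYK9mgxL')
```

['qXq', '.-5200', 'r2m', ',/.70', 'mgxL']

Pattern: one or more of a non-word character (lazy), then zero or more of a digit (captured); then 1 to 3 of one of [0r], then one or more of one of [9zo], then exactly 3 of a word character.
Matches to split on: at [3:18] → '.-5200099z9oQMK'; at [21:31] → ',/.70roYK9'.
The group in the pattern means `split` returns the separators' captures alongside the pieces.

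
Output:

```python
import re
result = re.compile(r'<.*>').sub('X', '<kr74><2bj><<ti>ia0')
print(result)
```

Each match is replaced by 'X'.

Xia0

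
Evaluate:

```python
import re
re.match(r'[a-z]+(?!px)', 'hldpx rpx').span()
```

(0, 5)

The negative lookaround is zero-width — it rules out positions where the adjacent text would match, without consuming anything.
With `match`, the pattern is implicitly anchored at the beginning.
The match spans [0:5] → 'hldpx'.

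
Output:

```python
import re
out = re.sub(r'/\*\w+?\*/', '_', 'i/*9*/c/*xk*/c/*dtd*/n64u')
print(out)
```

`sub` substitutes '_' at each match site.

i_c_c_n64u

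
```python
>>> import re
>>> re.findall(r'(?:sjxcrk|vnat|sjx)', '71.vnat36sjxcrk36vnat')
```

`|` is ordered: at each position the engine commits to the first alternative that works.
`findall` yields the raw match text (3 of them) because the pattern has no groups.

['vnat', 'sjxcrk', 'vnat']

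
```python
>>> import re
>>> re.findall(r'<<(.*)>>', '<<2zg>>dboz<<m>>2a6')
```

['2zg>>dboz<<m']

One capturing group, so `findall` returns just the captured substring from the one match — 1 in all.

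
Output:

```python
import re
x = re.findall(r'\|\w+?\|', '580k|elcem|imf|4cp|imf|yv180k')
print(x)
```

['|elcem|', '|4cp|']

Matches: at [4:11] → '|elcem|'; at [14:19] → '|4cp|'.
Since nothing is captured, `findall` lists the 2 matched substrings directly.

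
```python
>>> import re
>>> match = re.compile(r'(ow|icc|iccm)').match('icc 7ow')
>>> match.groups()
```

('icc',)

`re.match` won't scan ahead — the pattern has to work from the very first character.
The match spans [0:3] → 'icc'.
Captured: group 1 = 'icc'.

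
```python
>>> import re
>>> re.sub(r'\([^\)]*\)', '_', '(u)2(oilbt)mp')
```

`sub` substitutes '_' at each match site.

'_2_mp'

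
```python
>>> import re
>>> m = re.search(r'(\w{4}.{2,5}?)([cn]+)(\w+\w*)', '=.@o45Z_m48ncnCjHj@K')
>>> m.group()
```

'o45Z_m48ncnCjHj'

Pattern: exactly 4 of a word character, then 2 to 5 of any character (lazy) (captured); then one or more of one of [cn] (captured); then one or more of a word character, then zero or more of a word character (captured).
`re.search` scans for the first position where the pattern succeeds.
The match spans [3:18] → 'o45Z_m48ncnCjHj'.
Captured: group 1 = 'o45Z_m48', group 2 = 'ncn', group 3 = 'CjHj'.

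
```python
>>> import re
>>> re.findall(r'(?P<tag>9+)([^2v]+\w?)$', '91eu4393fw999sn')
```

[('9', '1eu4393fw999sn')]

Pattern: one or more of a literal '9' (captured as 'tag'); then one or more of any character except [2v], then optionally a word character (captured); then anchored at the end.
With 2 capturing groups, `findall` returns a 2-tuple per match.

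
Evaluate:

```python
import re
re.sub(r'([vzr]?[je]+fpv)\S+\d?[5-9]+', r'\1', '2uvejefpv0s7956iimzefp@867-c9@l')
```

'2uvejefpv@l'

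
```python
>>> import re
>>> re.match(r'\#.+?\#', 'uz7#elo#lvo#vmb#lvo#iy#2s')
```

`re.match` won't scan ahead — the pattern has to work from the very first character.
Here the string doesn't start with a match, so the call returns None.

None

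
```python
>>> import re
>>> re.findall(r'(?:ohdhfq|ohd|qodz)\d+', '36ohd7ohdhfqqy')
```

Scanning left to right: at [2:6] → 'ohd7'.
With no groups in the pattern, `findall` gives back each whole match — 1 here.

['ohd7']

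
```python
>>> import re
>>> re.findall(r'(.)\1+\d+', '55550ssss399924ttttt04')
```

The backreference `\1` re-matches whatever the first group consumed, character for character.
`findall` collects group 1 from each match (3 total).

['5', 's', 't']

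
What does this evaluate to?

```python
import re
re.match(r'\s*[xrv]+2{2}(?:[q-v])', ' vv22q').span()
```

(0, 6)

`match` is anchored at position 0; if the pattern doesn't fit there, it returns None.
The match spans [0:6] → ' vv22q'.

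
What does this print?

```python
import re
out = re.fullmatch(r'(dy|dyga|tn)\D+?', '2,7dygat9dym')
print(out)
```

None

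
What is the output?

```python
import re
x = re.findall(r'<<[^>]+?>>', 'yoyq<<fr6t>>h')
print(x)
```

With no groups in the pattern, `findall` gives back each whole match — 1 here.

['<<fr6t>>']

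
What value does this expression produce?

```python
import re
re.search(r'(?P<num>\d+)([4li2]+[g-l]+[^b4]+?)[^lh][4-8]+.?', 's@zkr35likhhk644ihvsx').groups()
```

('35', 'likhhk6')

The match spans [5:17] → '35likhhk644i'.
Captured: group 1 = '35', group 2 = 'likhhk6'.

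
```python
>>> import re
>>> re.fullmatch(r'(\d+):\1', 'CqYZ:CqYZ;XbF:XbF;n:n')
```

`re.fullmatch` requires the pattern to consume the entire string.
Here the pattern can't cover the whole string, so the call returns None.

None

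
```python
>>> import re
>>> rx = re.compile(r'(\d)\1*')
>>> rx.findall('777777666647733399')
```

['7', '6', '4', '7', '3', '9']

`\1` has to match the exact text group 1 already captured.
`findall` collects group 1 from each match (6 total).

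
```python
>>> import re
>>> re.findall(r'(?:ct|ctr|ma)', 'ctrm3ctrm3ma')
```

`|` is ordered: at each position the engine commits to the first alternative that works.
Walking the string: at [0:2] → 'ct'; at [5:7] → 'ct'; at [10:12] → 'ma'.
With no groups in the pattern, `findall` gives back each whole match — 3 here.

['ct', 'ct', 'ma']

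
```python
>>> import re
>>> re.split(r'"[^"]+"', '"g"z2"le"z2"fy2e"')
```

['', 'z2', 'z2', '']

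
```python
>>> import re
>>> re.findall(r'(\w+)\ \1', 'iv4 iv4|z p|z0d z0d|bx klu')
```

['iv4', 'z0d']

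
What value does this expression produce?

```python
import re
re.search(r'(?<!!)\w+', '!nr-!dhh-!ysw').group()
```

'r'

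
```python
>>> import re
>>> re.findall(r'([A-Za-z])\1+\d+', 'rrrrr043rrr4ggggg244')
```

After group 1 captures some text, `\1` only succeeds where that same text appears again.
Matches: at [0:8] match 'rrrrr043', group 1 = 'r'; at [8:12] match 'rrr4', group 1 = 'r'; at [12:20] match 'ggggg244', group 1 = 'g'.
With a single group, `findall` returns only what that group captured — 3 items.

['r', 'r', 'g']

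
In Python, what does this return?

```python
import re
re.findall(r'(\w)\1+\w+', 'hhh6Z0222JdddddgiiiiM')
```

The backreference `\1` re-matches whatever the first group consumed, character for character.
With a single group, `findall` returns only what that group captured — 1 item.

['h']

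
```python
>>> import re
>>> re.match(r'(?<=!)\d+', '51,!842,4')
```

None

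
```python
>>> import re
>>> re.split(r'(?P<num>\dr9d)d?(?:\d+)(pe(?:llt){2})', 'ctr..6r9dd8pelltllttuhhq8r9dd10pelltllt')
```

['ctr..', '6r9d', 'pelltllt', 'tuhhq', '8r9d', 'pelltllt', '']

This matches a digit, then the literal 'r9d' (captured as 'num'); then optionally a literal 'd'; then one or more of a digit (non-capturing group); then the literal 'pe', then the literal 'llt' repeated 2 times (captured).
Matches to split on: at [5:19] → '6r9dd8pelltllt'; at [24:39] → '8r9dd10pelltllt'.
With a capturing group present, the delimiter's captured portion is kept in the result list.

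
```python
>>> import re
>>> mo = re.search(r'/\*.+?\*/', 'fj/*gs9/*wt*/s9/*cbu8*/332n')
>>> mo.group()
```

'/*gs9/*wt*/'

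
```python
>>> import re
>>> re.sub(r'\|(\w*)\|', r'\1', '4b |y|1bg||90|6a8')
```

Matches: at [3:6] → '|y|'; at [9:11] → '||'.
`\1` in the replacement pulls in group 1's text for each match.

'4b y1bg90|6a8'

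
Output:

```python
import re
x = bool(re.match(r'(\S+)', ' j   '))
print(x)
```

This matches one or more of a non-whitespace character (captured).
`match` is anchored at position 0; if the pattern doesn't fit there, it returns None.
Here the pattern fails at index 0, so the call returns None, and `bool(None)` is False.

False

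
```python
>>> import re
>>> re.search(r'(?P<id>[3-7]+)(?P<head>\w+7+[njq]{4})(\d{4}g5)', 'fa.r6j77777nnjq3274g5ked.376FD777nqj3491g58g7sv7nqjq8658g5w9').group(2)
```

'j77777nnjq'

Pattern: one or more of a character in [3-7] (captured as 'id'); then one or more of a word character, then one or more of the literal '7', then exactly 4 of one of [njq] (captured as 'head'); then exactly 4 of a digit, then the literal 'g5' (captured).
`re.search` scans for the first position where the pattern succeeds.
The match spans [4:21] → '6j77777nnjq3274g5'.
Captured: group 1 = '6', group 2 = 'j77777nnjq', group 3 = '3274g5'.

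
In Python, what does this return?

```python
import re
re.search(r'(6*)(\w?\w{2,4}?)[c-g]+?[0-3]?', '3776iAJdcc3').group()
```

The `?` after the quantifier makes it lazy — it takes as little as possible before letting the rest of the pattern try.
The match spans [2:8] → '76iAJd'.

'76iAJd'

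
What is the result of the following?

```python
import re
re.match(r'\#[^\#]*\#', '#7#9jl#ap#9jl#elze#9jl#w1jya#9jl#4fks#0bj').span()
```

(0, 3)

`re.match` won't scan ahead — the pattern has to work from the very first character.
The match spans [0:3] → '#7#'.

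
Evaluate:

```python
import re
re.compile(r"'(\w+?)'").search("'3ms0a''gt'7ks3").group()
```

`re.search` scans for the first position where the pattern succeeds.
The match spans [0:7] → "'3ms0a'".
Captured: group 1 = '3ms0a'.

"'3ms0a'"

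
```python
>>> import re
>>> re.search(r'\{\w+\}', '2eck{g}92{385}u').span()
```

(4, 7)

`re.search` tries every starting position until one works.
The match spans [4:7] → '{g}'.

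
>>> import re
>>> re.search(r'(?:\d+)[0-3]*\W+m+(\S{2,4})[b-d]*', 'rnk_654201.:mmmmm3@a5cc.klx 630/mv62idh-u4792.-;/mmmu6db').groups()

Pattern: one or more of a digit (non-capturing group); then zero or more of a character in [0-3], then one or more of a non-word character, then one or more of the literal 'm'; then 2 to 4 of a non-whitespace character (captured); then zero or more of a character in [b-d].
`re.search` scans for the first position where the pattern succeeds.
The match spans [4:23] → '654201.:mmmmm3@a5cc'.
Captured: group 1 = '3@a5'.

('3@a5',)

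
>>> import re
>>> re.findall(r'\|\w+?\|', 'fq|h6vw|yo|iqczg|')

No capturing groups, so `findall` returns the 2 full match strings.

['|h6vw|', '|iqczg|']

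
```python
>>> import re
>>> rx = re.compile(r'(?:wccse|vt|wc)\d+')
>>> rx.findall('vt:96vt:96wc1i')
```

['wc1']

Since nothing is captured, `findall` lists the 1 matched substring directly.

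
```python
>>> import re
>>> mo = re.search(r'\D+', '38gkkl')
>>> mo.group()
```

'gkkl'

This matches one or more of a non-digit.
Unlike `match`, `search` isn't anchored — it looks for the pattern anywhere in the string.
The match spans [2:6] → 'gkkl'.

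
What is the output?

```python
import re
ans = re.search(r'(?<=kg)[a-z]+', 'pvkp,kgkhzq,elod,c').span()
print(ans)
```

(7, 11)

Lookahead/lookbehind check context without consuming it, so the matched span excludes the asserted characters.
`re.search` scans for the first position where the pattern succeeds.
The match spans [7:11] → 'khzq'.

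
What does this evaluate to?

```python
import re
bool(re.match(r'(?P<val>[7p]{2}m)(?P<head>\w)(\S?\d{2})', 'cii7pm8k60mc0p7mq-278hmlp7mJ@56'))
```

The pattern matches exactly 2 of one of [7p], then the literal 'm' (captured as 'val'); then a word character (captured as 'head'); then optionally a non-whitespace character, then exactly 2 of a digit (captured).
`match` is anchored at position 0; if the pattern doesn't fit there, it returns None.
Here position 0 doesn't satisfy it, so the call returns None, and `bool(None)` is False.

False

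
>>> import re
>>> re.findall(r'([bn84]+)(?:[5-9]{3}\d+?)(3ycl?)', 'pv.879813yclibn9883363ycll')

The pattern matches one or more of one of [bn84] (captured); then exactly 3 of a character in [5-9], then one or more of a digit (lazy) (non-capturing group); then the literal '3yc', then optionally the literal 'l' (captured).
Scanning left to right: at [3:12] match '879813ycl', groups = ('8', '3ycl'); at [13:25] match 'bn9883363ycl', groups = ('bn', '3ycl').
2 groups means each result is a tuple of 2 captured strings — 2 here.

[('8', '3ycl'), ('bn', '3ycl')]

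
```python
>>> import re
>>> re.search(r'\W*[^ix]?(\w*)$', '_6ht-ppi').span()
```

Pattern: zero or more of a non-word character, then optionally any character except [ix]; then zero or more of a word character (captured); then anchored at the end.
The match spans [4:8] → '-ppi'.

(4, 8)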